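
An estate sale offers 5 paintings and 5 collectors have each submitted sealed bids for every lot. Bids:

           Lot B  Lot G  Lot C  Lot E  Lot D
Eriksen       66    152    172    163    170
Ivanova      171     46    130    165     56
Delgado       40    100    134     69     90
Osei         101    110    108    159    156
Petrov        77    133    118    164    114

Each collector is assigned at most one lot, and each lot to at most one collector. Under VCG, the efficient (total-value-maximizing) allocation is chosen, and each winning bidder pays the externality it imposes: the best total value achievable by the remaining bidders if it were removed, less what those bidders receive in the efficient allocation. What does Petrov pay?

Petrov pays $21.

Efficient allocation: Eriksen→Lot G ($152), Ivanova→Lot B ($171), Delgado→Lot C ($134), Osei→Lot D ($156), Petrov→Lot E ($164); total welfare W = $777.
Petrov receives Lot E at value $164, so the others get W − 164 = $613.
Without Petrov: best allocation of the remaining 4 bidders over all 5 lots is Eriksen→Lot D ($170), Ivanova→Lot B ($171), Delgado→Lot C ($134), Osei→Lot E ($159), total $634.
VCG payment = (others' best without Petrov) − (others' welfare with Petrov) = 634 − 613 = $21.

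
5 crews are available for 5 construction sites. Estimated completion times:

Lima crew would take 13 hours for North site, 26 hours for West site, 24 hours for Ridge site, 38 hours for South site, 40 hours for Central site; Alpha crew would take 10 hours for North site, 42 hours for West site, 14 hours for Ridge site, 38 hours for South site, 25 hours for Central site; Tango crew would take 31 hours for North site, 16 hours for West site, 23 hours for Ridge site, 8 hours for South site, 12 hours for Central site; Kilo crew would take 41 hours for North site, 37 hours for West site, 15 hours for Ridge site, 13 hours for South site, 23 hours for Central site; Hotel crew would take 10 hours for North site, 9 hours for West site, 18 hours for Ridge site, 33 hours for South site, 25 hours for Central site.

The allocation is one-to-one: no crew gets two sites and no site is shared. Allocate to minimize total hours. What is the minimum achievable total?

Min total: 61 hours

Optimal: Lima crew→North site (13 hours), Alpha crew→Ridge site (14 hours), Tango crew→Central site (12 hours), Kilo crew→South site (13 hours), Hotel crew→West site (9 hours) — total 13+14+12+13+9 = 61 hours.
Row-greedy (each crew in turn takes its cheapest remaining site) gives 67 hours, worse by 6.
Next-best assignment: Lima crew→North site, Alpha crew→Ridge site, Tango crew→South site, Kilo crew→Central site, Hotel crew→West site = 67 hours.
No other one-to-one assignment undercuts 61 hours.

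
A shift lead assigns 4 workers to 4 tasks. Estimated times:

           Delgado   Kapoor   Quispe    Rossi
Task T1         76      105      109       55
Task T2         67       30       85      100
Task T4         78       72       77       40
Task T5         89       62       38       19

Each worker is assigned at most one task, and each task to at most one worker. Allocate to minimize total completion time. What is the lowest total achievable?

Min total: 184 min

This is a one-to-one assignment (minimum-cost bipartite matching).
Optimal: Delgado→Task T1 (76 min), Kapoor→Task T2 (30 min), Quispe→Task T5 (38 min), Rossi→Task T4 (40 min) — total 76+30+38+40 = 184 min.
Min-entry greedy (repeatedly take the single cheapest remaining cell) gives 202 min, worse by 18.
Every other assignment is strictly worse.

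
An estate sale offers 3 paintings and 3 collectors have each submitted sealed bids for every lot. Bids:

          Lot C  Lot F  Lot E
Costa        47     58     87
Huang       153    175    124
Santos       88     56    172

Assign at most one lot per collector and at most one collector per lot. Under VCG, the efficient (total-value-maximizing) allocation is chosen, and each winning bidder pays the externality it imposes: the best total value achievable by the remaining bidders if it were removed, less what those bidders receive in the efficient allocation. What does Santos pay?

Efficient allocation: Costa→Lot C ($47), Huang→Lot F ($175), Santos→Lot E ($172); total welfare W = $394.
Santos receives Lot E at value $172, so the others get W − 172 = $222.
Without Santos: best allocation of the remaining 2 bidders over all 3 lots is Costa→Lot E ($87), Huang→Lot F ($175), total $262.
VCG payment = (others' best without Santos) − (others' welfare with Santos) = 262 − 222 = $40.

Santos pays $40.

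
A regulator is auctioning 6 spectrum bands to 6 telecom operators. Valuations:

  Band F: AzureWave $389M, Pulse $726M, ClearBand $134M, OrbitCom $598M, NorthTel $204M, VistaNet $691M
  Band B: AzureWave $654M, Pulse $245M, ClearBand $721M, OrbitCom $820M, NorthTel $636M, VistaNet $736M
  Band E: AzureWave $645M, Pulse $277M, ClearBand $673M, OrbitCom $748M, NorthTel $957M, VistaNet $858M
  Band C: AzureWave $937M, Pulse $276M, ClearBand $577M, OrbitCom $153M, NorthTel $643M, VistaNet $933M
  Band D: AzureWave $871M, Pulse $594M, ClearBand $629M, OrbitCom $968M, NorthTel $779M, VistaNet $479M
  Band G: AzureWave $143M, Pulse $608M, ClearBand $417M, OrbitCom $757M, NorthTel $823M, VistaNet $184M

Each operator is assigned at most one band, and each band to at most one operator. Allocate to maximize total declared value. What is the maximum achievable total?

Max total: $5033M

Optimal: AzureWave→Band C ($937M), Pulse→Band F ($726M), ClearBand→Band B ($721M), OrbitCom→Band D ($968M), NorthTel→Band G ($823M), VistaNet→Band E ($858M) — total 937+726+721+968+823+858 = $5033M.
Row-greedy (each operator in turn takes its best remaining band) gives $4493M, worse by 540.
Next-best assignment: AzureWave→Band D, Pulse→Band F, ClearBand→Band B, OrbitCom→Band G, NorthTel→Band E, VistaNet→Band C = $4965M.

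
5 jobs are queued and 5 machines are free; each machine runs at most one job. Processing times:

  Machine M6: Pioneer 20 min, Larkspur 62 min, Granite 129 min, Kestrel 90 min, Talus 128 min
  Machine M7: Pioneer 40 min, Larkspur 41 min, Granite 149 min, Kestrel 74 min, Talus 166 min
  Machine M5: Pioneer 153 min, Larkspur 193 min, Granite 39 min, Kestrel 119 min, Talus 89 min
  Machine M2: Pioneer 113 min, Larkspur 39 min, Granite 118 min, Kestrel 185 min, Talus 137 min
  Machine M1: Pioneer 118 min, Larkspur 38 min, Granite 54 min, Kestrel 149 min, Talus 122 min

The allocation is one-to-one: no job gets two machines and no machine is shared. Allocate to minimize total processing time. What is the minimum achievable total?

Optimal: Pioneer→Machine M6 (20 min), Larkspur→Machine M2 (39 min), Granite→Machine M1 (54 min), Kestrel→Machine M7 (74 min), Talus→Machine M5 (89 min) — total 20+39+54+74+89 = 276 min.
Swapping Talus↔Kestrel (Talus→Machine M7 166 min, Kestrel→Machine M5 119 min) adds 122.
No other one-to-one assignment undercuts 276 min.

Min total: 276 min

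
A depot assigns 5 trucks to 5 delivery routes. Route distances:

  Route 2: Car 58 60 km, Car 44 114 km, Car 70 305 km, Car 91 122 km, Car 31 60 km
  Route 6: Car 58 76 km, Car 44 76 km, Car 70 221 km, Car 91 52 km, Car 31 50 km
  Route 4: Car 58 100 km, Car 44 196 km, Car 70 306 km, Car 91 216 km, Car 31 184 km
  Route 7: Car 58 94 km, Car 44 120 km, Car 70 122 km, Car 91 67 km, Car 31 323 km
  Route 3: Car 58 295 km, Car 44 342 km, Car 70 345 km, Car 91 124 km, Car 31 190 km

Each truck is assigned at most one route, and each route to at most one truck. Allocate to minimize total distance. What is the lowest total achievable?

Min total: 482 km

Treat this as an assignment problem: match each truck to one route.
Optimal: Car 58→Route 4 (100 km), Car 44→Route 6 (76 km), Car 70→Route 7 (122 km), Car 91→Route 3 (124 km), Car 31→Route 2 (60 km) — total 100+76+122+124+60 = 482 km.
Row-greedy (each truck in turn takes its cheapest remaining route) gives 566 km, worse by 84.
Next-best assignment: Car 58→Route 4, Car 44→Route 2, Car 70→Route 7, Car 91→Route 3, Car 31→Route 6 = 510 km.
Swapping Car 91↔Car 70 (Car 91→Route 7 67 km, Car 70→Route 3 345 km) adds 166.
Every other assignment is strictly worse.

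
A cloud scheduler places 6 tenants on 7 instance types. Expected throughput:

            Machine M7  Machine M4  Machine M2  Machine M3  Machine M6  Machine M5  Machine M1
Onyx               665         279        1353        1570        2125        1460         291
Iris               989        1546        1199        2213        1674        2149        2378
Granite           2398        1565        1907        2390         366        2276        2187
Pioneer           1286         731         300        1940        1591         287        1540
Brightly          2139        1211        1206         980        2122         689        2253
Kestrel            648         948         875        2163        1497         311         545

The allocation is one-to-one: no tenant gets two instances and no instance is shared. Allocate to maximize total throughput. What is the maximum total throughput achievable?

Optimal: Onyx→Machine M6 (2125 ops/s), Iris→Machine M5 (2149 ops/s), Granite→Machine M2 (1907 ops/s), Pioneer→Machine M1 (1540 ops/s), Brightly→Machine M7 (2139 ops/s), Kestrel→Machine M3 (2163 ops/s) — total 2125+2149+1907+1540+2139+2163 = 12023 ops/s.
Row-greedy (each tenant in turn takes its best remaining instance) gives 10927 ops/s, worse by 1096.
Checked against all permutations: 12023 ops/s is optimal.

Maximum total: 12023 ops/s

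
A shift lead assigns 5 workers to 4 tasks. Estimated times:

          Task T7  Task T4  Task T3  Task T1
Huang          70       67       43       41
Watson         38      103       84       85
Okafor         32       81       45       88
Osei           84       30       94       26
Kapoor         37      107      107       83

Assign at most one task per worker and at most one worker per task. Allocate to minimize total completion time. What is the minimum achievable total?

This is the linear assignment problem.
Optimal: Kapoor→Task T7 (37 min), Osei→Task T4 (30 min), Okafor→Task T3 (45 min), Huang→Task T1 (41 min) — total 37+30+45+41 = 153 min.
Column-greedy (each task in turn goes to its cheapest remaining worker) gives 188 min, worse by 35.

Minimum total: 153 min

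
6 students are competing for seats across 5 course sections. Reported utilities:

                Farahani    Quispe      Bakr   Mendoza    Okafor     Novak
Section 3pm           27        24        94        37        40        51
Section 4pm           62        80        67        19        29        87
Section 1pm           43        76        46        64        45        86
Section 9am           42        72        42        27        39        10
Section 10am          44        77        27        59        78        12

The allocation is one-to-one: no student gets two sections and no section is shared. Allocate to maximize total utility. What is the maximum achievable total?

This is a one-to-one assignment (maximum-weight bipartite matching).
Optimal: Bakr→Section 3pm (94 points), Novak→Section 4pm (87 points), Mendoza→Section 1pm (64 points), Quispe→Section 9am (72 points), Okafor→Section 10am (78 points) — total 94+87+64+72+78 = 395 points.
Column-greedy (each section in turn goes to its best remaining student) gives 377 points, worse by 18.
Next-best assignment: Bakr→Section 3pm, Farahani→Section 4pm, Novak→Section 1pm, Quispe→Section 9am, Okafor→Section 10am = 392 points.
Checked against all permutations: 395 points is optimal.

Max total: 395 points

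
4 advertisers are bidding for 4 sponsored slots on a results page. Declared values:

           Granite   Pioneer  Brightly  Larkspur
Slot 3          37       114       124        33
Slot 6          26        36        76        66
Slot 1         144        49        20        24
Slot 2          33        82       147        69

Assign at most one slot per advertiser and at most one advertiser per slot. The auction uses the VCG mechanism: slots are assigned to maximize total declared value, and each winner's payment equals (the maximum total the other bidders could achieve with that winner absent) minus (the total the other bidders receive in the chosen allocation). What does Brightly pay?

Brightly pays $3.

Efficient allocation: Granite→Slot 1 ($144), Pioneer→Slot 3 ($114), Brightly→Slot 2 ($147), Larkspur→Slot 6 ($66); total welfare W = $471.
Brightly receives Slot 2 at value $147, so the others get W − 147 = $324.
Without Brightly: best allocation of the remaining 3 bidders over all 4 slots is Granite→Slot 1 ($144), Pioneer→Slot 3 ($114), Larkspur→Slot 2 ($69), total $327.
VCG payment = (others' best without Brightly) − (others' welfare with Brightly) = 327 − 324 = $3.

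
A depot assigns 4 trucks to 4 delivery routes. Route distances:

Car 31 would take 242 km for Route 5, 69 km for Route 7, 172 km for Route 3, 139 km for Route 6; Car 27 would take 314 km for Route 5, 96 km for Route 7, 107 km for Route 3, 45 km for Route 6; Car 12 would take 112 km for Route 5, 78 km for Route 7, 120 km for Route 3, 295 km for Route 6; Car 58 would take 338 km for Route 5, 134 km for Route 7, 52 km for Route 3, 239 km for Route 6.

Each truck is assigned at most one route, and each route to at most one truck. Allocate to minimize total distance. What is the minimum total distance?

Minimum total: 278 km

This is a one-to-one assignment (minimum-cost bipartite matching).
Optimal: Car 31→Route 7 (69 km), Car 27→Route 6 (45 km), Car 12→Route 5 (112 km), Car 58→Route 3 (52 km) — total 69+45+112+52 = 278 km.
Next-best assignment: Car 31→Route 6, Car 27→Route 7, Car 12→Route 5, Car 58→Route 3 = 399 km.
Every other assignment is strictly worse.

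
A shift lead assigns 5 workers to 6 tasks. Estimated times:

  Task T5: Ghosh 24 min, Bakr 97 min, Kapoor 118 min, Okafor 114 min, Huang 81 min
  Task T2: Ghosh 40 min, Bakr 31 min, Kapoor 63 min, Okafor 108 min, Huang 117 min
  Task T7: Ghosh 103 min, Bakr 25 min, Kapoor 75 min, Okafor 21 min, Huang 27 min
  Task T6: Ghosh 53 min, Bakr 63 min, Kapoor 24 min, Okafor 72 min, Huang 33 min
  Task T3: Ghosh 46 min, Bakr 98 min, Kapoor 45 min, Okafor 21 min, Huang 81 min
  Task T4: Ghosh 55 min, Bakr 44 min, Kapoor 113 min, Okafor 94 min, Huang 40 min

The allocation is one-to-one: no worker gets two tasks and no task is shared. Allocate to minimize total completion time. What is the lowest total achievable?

Treat this as an assignment problem: match each worker to one task.
Optimal: Ghosh→Task T5 (24 min), Bakr→Task T2 (31 min), Kapoor→Task T6 (24 min), Okafor→Task T3 (21 min), Huang→Task T7 (27 min) — total 24+31+24+21+27 = 127 min.
Column-greedy (each task in turn goes to its cheapest remaining worker) gives 181 min, worse by 54.
Swapping Okafor↔Kapoor (Okafor→Task T6 72 min, Kapoor→Task T3 45 min) adds 72.
No other one-to-one assignment undercuts 127 min.

Min total: 127 min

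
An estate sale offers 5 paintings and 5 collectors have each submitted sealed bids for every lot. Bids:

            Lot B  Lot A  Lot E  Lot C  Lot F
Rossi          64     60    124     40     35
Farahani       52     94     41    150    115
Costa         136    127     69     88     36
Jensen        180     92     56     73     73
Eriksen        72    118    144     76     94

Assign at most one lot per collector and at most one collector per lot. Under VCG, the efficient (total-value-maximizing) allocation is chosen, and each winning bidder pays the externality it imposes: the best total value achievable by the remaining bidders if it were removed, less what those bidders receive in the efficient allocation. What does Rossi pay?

Efficient allocation: Rossi→Lot E ($124), Farahani→Lot C ($150), Costa→Lot A ($127), Jensen→Lot B ($180), Eriksen→Lot F ($94); total welfare W = $675.
Rossi receives Lot E at value $124, so the others get W − 124 = $551.
Without Rossi: best allocation of the remaining 4 bidders over all 5 lots is Farahani→Lot C ($150), Costa→Lot A ($127), Jensen→Lot B ($180), Eriksen→Lot E ($144), total $601.
VCG payment = (others' best without Rossi) − (others' welfare with Rossi) = 601 − 551 = $50.

Rossi pays $50.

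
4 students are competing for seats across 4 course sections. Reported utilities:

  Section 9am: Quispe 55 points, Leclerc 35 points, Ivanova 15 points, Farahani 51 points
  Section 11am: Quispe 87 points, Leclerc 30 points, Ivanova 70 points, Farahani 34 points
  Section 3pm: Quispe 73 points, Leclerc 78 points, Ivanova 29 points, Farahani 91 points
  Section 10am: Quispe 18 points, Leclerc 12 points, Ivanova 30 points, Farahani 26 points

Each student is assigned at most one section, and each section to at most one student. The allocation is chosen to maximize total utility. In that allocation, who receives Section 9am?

Optimal: Quispe→Section 11am (87 points), Leclerc→Section 3pm (78 points), Ivanova→Section 10am (30 points), Farahani→Section 9am (51 points) — total 87+78+30+51 = 246 points.
Column-greedy (each section in turn goes to its best remaining student) gives 228 points, worse by 18.
Next-best assignment: Quispe→Section 11am, Leclerc→Section 9am, Ivanova→Section 10am, Farahani→Section 3pm = 243 points.
Swapping Farahani↔Ivanova (Farahani→Section 10am 26 points, Ivanova→Section 9am 15 points) loses 40.
No other one-to-one assignment exceeds 246 points.
Farahani's own top section is Section 3pm (91 points), but forcing Farahani→Section 3pm and reassigning the rest optimally gives only 243 points — worse by 3.

Farahani receives Section 9am.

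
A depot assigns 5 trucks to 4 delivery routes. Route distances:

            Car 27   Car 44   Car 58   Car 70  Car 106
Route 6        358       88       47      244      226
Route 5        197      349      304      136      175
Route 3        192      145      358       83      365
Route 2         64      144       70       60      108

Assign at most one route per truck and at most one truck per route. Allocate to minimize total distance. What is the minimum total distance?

This is a one-to-one assignment (minimum-cost bipartite matching).
Optimal: Car 58→Route 6 (47 km), Car 106→Route 5 (175 km), Car 70→Route 3 (83 km), Car 27→Route 2 (64 km) — total 47+175+83+64 = 369 km.
Min-entry greedy (repeatedly take the single cheapest remaining cell) gives 427 km, worse by 58.
Next-best assignment: Car 58→Route 6, Car 70→Route 5, Car 44→Route 3, Car 27→Route 2 = 392 km.

Minimum total: 369 km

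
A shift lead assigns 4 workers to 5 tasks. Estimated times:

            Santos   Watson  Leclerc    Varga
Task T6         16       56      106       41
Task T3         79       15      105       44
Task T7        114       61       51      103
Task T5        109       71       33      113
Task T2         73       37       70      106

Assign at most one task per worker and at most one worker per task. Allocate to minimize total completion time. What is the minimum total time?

Min total: 130 min

This is a one-to-one assignment (minimum-cost bipartite matching).
Optimal: Santos→Task T6 (16 min), Watson→Task T2 (37 min), Leclerc→Task T5 (33 min), Varga→Task T3 (44 min) — total 16+37+33+44 = 130 min.
Next-best assignment: Santos→Task T6, Watson→Task T2, Leclerc→Task T7, Varga→Task T3 = 148 min.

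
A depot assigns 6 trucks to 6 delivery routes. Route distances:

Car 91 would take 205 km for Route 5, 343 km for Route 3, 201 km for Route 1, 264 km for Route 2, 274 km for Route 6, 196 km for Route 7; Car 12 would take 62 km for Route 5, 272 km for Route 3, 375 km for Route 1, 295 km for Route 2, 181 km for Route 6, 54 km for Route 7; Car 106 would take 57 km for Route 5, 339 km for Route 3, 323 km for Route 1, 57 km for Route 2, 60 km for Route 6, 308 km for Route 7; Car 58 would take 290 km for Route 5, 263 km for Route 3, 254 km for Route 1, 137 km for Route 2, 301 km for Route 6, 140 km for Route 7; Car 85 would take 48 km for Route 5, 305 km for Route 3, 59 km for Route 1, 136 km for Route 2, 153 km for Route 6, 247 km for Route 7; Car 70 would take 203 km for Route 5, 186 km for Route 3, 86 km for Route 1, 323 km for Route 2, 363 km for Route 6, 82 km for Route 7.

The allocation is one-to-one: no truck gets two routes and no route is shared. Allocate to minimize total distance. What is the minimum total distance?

Minimum total: 686 km

Optimal: Car 91→Route 1 (201 km), Car 12→Route 7 (54 km), Car 106→Route 6 (60 km), Car 58→Route 2 (137 km), Car 85→Route 5 (48 km), Car 70→Route 3 (186 km) — total 201+54+60+137+48+186 = 686 km.
Row-greedy (each truck in turn takes its cheapest remaining route) gives 908 km, worse by 222.
Swapping Car 58↔Car 106 (Car 58→Route 6 301 km, Car 106→Route 2 57 km) adds 161.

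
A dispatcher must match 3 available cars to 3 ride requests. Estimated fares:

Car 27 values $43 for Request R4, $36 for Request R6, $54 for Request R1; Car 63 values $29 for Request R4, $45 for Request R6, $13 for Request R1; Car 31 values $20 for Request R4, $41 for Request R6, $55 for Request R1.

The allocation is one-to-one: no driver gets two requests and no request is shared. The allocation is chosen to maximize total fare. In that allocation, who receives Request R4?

This is a one-to-one assignment (maximum-weight bipartite matching).
Optimal: Car 27→Request R4 ($43), Car 63→Request R6 ($45), Car 31→Request R1 ($55) — total 43+45+55 = $143.
Row-greedy (each driver in turn takes its best remaining request) gives $119, worse by 24.
Car 27's own top request is Request R1 ($54), but forcing Car 27→Request R1 and reassigning the rest optimally gives only $124 — worse by 19.

Car 27 receives Request R4.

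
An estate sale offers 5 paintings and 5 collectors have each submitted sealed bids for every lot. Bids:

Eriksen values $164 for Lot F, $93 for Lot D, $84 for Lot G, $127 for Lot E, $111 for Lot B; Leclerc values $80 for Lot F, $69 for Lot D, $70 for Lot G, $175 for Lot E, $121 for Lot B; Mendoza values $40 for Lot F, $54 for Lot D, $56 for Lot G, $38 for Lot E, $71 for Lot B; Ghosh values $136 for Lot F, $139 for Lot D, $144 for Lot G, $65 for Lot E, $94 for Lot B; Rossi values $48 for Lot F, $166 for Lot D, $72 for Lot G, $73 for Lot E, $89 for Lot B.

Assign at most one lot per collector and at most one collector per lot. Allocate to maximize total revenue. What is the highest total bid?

Maximum total: $720

Optimal: Eriksen→Lot F ($164), Leclerc→Lot E ($175), Mendoza→Lot B ($71), Ghosh→Lot G ($144), Rossi→Lot D ($166) — total 164+175+71+144+166 = $720.
Next-best assignment: Eriksen→Lot F, Leclerc→Lot E, Mendoza→Lot G, Ghosh→Lot B, Rossi→Lot D = $655.
No other one-to-one assignment exceeds $720.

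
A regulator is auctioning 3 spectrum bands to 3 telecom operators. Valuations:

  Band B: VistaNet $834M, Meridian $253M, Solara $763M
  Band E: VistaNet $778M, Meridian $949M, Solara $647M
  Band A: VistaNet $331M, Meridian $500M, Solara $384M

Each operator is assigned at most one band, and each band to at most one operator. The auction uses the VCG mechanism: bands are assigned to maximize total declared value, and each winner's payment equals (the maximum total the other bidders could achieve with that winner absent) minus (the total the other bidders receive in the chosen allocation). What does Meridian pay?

Efficient allocation: VistaNet→Band B ($834M), Meridian→Band E ($949M), Solara→Band A ($384M); total welfare W = $2167M.
Meridian receives Band E at value $949M, so the others get W − 949 = $1218M.
Without Meridian: best allocation of the remaining 2 bidders over all 3 bands is VistaNet→Band E ($778M), Solara→Band B ($763M), total $1541M.
VCG payment = (others' best without Meridian) − (others' welfare with Meridian) = 1541 − 1218 = $323M.

Meridian pays $323M.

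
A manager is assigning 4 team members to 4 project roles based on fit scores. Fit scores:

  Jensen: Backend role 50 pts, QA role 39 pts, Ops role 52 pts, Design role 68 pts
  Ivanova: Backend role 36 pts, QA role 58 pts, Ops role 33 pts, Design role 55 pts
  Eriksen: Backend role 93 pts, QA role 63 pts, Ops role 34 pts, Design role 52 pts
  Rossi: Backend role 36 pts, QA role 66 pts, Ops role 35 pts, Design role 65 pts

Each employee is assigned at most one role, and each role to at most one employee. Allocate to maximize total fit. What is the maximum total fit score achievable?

Optimal: Jensen→Ops role (52 pts), Ivanova→QA role (58 pts), Eriksen→Backend role (93 pts), Rossi→Design role (65 pts) — total 52+58+93+65 = 268 pts.
Max-entry greedy (repeatedly take the single best remaining cell) gives 260 pts, worse by 8.
Next-best assignment: Jensen→Ops role, Ivanova→Design role, Eriksen→Backend role, Rossi→QA role = 266 pts.

Max total: 268 pts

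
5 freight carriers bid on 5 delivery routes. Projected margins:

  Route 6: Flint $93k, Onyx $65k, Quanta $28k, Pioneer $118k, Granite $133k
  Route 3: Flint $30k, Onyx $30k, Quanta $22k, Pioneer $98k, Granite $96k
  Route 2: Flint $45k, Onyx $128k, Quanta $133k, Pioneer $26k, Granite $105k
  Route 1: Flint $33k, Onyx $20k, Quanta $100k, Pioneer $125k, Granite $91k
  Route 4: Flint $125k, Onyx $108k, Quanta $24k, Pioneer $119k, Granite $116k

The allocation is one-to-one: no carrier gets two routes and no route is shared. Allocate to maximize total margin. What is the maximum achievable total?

Optimal: Flint→Route 4 ($125k), Onyx→Route 2 ($128k), Quanta→Route 1 ($100k), Pioneer→Route 3 ($98k), Granite→Route 6 ($133k) — total 125+128+100+98+133 = $584k.
Max-entry greedy (repeatedly take the single best remaining cell) gives $546k, worse by 38.

Maximum total: $584k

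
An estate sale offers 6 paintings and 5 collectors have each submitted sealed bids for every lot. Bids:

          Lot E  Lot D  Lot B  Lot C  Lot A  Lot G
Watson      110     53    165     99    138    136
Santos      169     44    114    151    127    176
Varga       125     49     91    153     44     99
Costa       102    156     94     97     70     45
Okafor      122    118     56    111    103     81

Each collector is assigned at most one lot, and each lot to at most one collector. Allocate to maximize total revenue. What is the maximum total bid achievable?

Maximum total: $772

Optimal: Watson→Lot B ($165), Santos→Lot G ($176), Varga→Lot C ($153), Costa→Lot D ($156), Okafor→Lot E ($122) — total 165+176+153+156+122 = $772.
Column-greedy (each lot in turn goes to its best remaining collector) gives $746, worse by 26.
Checked against all permutations: $772 is optimal.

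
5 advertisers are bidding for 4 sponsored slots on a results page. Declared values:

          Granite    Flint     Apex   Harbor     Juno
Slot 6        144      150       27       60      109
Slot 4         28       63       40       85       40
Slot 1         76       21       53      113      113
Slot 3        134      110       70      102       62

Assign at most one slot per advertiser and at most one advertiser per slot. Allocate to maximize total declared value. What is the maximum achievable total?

Max total: $482

This is a one-to-one assignment (maximum-weight bipartite matching).
Optimal: Flint→Slot 6 ($150), Harbor→Slot 4 ($85), Juno→Slot 1 ($113), Granite→Slot 3 ($134) — total 150+85+113+134 = $482.
Swapping Juno↔Flint (Juno→Slot 6 $109, Flint→Slot 1 $21) loses 133.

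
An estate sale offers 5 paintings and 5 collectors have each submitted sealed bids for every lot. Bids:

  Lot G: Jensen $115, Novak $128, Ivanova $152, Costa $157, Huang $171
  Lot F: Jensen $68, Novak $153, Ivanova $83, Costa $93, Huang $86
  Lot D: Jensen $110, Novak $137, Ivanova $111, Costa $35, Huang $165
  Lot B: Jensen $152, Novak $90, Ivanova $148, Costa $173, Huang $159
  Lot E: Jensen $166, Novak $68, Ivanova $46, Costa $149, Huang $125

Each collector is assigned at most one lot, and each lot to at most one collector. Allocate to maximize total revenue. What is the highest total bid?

This is a one-to-one assignment (maximum-weight bipartite matching).
Optimal: Jensen→Lot E ($166), Novak→Lot F ($153), Ivanova→Lot G ($152), Costa→Lot B ($173), Huang→Lot D ($165) — total 166+153+152+173+165 = $809.
Column-greedy (each lot in turn goes to its best remaining collector) gives $774, worse by 35.
Swapping Costa↔Jensen (Costa→Lot E $149, Jensen→Lot B $152) loses 38.

Maximum total: $809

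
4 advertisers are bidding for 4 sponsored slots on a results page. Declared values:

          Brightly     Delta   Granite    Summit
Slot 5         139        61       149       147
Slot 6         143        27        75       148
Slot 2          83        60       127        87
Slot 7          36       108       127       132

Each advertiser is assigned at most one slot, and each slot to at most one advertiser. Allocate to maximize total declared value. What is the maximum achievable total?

This is a one-to-one assignment (maximum-weight bipartite matching).
Optimal: Brightly→Slot 6 ($143), Delta→Slot 7 ($108), Granite→Slot 2 ($127), Summit→Slot 5 ($147) — total 143+108+127+147 = $525.
Row-greedy (each advertiser in turn takes its best remaining slot) gives $487, worse by 38.
Next-best assignment: Brightly→Slot 5, Delta→Slot 7, Granite→Slot 2, Summit→Slot 6 = $522.
Swapping Brightly↔Granite (Brightly→Slot 2 $83, Granite→Slot 6 $75) loses 112.
Checked against all permutations: $525 is optimal.

Maximum total: $525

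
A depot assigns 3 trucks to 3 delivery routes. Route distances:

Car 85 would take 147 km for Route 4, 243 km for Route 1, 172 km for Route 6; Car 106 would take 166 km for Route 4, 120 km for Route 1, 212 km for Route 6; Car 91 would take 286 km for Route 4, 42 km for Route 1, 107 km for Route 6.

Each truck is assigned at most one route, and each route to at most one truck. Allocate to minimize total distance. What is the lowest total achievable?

Minimum total: 374 km

Treat this as an assignment problem: match each truck to one route.
Optimal: Car 85→Route 4 (147 km), Car 106→Route 1 (120 km), Car 91→Route 6 (107 km) — total 147+120+107 = 374 km.
Min-entry greedy (repeatedly take the single cheapest remaining cell) gives 401 km, worse by 27.
Next-best assignment: Car 85→Route 6, Car 106→Route 4, Car 91→Route 1 = 380 km.
No other one-to-one assignment undercuts 374 km.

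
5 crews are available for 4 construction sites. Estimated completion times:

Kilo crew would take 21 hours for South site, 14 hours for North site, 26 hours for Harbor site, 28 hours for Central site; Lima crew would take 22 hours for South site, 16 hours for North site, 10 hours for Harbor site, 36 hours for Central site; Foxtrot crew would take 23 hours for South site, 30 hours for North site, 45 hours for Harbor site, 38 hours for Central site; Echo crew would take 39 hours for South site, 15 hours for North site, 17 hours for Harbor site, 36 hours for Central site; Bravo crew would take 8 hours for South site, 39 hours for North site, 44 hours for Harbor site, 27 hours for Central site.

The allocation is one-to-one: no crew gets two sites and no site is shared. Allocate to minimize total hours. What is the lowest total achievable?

Optimal: Bravo crew→South site (8 hours), Echo crew→North site (15 hours), Lima crew→Harbor site (10 hours), Kilo crew→Central site (28 hours) — total 8+15+10+28 = 61 hours.
Row-greedy (each crew in turn takes its cheapest remaining site) gives 83 hours, worse by 22.

Min total: 61 hours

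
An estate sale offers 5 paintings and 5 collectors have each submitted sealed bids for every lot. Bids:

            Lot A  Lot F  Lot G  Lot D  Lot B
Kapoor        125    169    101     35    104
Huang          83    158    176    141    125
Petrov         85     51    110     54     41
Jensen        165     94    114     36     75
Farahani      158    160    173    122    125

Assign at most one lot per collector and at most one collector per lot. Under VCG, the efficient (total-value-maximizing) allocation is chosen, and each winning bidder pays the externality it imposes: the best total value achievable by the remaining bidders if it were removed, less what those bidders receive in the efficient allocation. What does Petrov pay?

Efficient allocation: Kapoor→Lot F ($169), Huang→Lot D ($141), Petrov→Lot G ($110), Jensen→Lot A ($165), Farahani→Lot B ($125); total welfare W = $710.
Petrov receives Lot G at value $110, so the others get W − 110 = $600.
Without Petrov: best allocation of the remaining 4 bidders over all 5 lots is Kapoor→Lot F ($169), Huang→Lot D ($141), Jensen→Lot A ($165), Farahani→Lot G ($173), total $648.
VCG payment = (others' best without Petrov) − (others' welfare with Petrov) = 648 − 600 = $48.

Petrov pays $48.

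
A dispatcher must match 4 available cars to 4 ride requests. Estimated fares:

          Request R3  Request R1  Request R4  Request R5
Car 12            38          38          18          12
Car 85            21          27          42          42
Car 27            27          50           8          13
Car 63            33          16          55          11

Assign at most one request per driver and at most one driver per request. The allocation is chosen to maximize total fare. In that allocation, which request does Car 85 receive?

This is a one-to-one assignment (maximum-weight bipartite matching).
Optimal: Car 12→Request R3 ($38), Car 85→Request R5 ($42), Car 27→Request R1 ($50), Car 63→Request R4 ($55) — total 38+42+50+55 = $185.
Row-greedy (each driver in turn takes its best remaining request) gives $141, worse by 44.
Next-best assignment: Car 12→Request R1, Car 85→Request R5, Car 27→Request R3, Car 63→Request R4 = $162.
No other one-to-one assignment exceeds $185.
Car 85's own top request is Request R4 ($42), but forcing Car 85→Request R4 and reassigning the rest optimally gives only $141 — worse by 44.

Car 85 receives Request R5.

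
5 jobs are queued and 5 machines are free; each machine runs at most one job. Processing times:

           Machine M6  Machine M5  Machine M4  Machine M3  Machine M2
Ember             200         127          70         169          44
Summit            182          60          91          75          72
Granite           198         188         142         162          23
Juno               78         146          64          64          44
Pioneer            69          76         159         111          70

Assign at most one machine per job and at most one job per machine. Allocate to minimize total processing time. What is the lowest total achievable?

Minimum total: 286 min

Optimal: Ember→Machine M4 (70 min), Summit→Machine M5 (60 min), Granite→Machine M2 (23 min), Juno→Machine M3 (64 min), Pioneer→Machine M6 (69 min) — total 70+60+23+64+69 = 286 min.
Column-greedy (each machine in turn goes to its cheapest remaining job) gives 399 min, worse by 113.
Next-best assignment: Ember→Machine M4, Summit→Machine M3, Granite→Machine M2, Juno→Machine M6, Pioneer→Machine M5 = 322 min.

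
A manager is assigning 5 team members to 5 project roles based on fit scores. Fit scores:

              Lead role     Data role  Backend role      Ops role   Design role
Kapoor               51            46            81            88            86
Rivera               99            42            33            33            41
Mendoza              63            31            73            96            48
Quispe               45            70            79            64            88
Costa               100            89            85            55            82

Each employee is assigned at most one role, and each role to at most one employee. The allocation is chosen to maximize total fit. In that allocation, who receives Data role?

This is the linear assignment problem.
Optimal: Kapoor→Backend role (81 pts), Rivera→Lead role (99 pts), Mendoza→Ops role (96 pts), Quispe→Design role (88 pts), Costa→Data role (89 pts) — total 81+99+96+88+89 = 453 pts.
Max-entry greedy (repeatedly take the single best remaining cell) gives 407 pts, worse by 46.
Next-best assignment: Kapoor→Design role, Rivera→Lead role, Mendoza→Ops role, Quispe→Backend role, Costa→Data role = 449 pts.
Checked against all permutations: 453 pts is optimal.
Costa's own top role is Lead role (100 pts), but forcing Costa→Lead role and reassigning the rest optimally gives only 407 pts — worse by 46.

Costa receives Data role.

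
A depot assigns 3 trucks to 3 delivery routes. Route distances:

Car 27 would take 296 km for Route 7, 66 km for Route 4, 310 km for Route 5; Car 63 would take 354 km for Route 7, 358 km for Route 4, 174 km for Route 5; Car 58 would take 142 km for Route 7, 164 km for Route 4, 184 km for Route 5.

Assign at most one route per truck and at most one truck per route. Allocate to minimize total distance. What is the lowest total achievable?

Minimum total: 382 km

This is the linear assignment problem.
Optimal: Car 27→Route 4 (66 km), Car 63→Route 5 (174 km), Car 58→Route 7 (142 km) — total 66+174+142 = 382 km.
Swapping Car 58↔Car 63 (Car 58→Route 5 184 km, Car 63→Route 7 354 km) adds 222.
Every other assignment is strictly worse.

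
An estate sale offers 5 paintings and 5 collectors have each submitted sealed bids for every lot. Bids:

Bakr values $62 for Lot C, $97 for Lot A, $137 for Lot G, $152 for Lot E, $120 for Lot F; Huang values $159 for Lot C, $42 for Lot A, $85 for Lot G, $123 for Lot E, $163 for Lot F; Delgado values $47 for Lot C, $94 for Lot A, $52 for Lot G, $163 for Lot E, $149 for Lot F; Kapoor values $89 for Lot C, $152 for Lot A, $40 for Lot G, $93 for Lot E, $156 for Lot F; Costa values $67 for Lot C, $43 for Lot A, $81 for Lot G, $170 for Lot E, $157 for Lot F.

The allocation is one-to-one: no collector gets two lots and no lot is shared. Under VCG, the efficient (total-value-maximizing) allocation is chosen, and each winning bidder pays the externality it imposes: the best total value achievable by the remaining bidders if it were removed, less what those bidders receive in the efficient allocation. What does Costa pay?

Costa pays $4.

Efficient allocation: Bakr→Lot G ($137), Huang→Lot C ($159), Delgado→Lot E ($163), Kapoor→Lot A ($152), Costa→Lot F ($157); total welfare W = $768.
Costa receives Lot F at value $157, so the others get W − 157 = $611.
Without Costa: best allocation of the remaining 4 bidders over all 5 lots is Bakr→Lot G ($137), Huang→Lot C ($159), Delgado→Lot E ($163), Kapoor→Lot F ($156), total $615.
VCG payment = (others' best without Costa) − (others' welfare with Costa) = 615 − 611 = $4.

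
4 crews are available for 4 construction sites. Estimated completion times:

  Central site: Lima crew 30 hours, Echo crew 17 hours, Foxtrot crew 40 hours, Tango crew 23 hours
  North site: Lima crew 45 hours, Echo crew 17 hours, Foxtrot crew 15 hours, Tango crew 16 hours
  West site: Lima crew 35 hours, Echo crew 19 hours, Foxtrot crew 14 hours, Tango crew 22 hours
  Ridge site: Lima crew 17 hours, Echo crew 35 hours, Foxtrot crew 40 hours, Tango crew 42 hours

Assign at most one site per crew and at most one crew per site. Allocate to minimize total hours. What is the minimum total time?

Min total: 64 hours

Optimal: Lima crew→Ridge site (17 hours), Echo crew→Central site (17 hours), Foxtrot crew→West site (14 hours), Tango crew→North site (16 hours) — total 17+17+14+16 = 64 hours.
Column-greedy (each site in turn goes to its cheapest remaining crew) gives 71 hours, worse by 7.
Every other assignment is strictly worse.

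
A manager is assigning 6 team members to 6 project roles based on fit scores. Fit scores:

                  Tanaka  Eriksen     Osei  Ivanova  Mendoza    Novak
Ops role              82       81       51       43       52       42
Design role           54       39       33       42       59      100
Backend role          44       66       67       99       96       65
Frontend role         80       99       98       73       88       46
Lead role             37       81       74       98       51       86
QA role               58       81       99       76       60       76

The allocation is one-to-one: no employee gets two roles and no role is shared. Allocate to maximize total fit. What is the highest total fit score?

This is the linear assignment problem.
Optimal: Tanaka→Ops role (82 pts), Eriksen→Frontend role (99 pts), Osei→QA role (99 pts), Ivanova→Lead role (98 pts), Mendoza→Backend role (96 pts), Novak→Design role (100 pts) — total 82+99+99+98+96+100 = 574 pts.
Max-entry greedy (repeatedly take the single best remaining cell) gives 530 pts, worse by 44.

Max total: 574 pts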